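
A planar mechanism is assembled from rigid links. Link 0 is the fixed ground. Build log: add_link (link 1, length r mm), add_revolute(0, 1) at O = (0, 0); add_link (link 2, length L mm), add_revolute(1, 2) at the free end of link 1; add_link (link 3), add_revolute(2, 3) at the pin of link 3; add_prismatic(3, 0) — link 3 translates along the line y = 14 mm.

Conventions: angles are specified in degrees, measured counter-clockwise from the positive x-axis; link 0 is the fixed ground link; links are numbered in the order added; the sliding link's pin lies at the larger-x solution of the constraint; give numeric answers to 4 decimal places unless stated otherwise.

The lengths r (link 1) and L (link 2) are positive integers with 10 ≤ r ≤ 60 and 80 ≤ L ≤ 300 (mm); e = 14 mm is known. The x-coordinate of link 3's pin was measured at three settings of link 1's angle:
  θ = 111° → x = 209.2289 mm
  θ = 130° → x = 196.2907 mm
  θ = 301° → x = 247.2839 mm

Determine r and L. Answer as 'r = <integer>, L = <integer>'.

constraint per measurement: (x − r cos θ)² + (r sin θ − e)² = L²
subtracting the θ₁ and θ₂ equations cancels the r² and L² terms:
r = (x₁² − x₂²) / (2[(x₁cos θ₁ + e sin θ₁) − (x₂cos θ₂ + e sin θ₂)]) = 48.9999 → r = 49
L² = (x₁ − r cos θ₁)² + (r sin θ₁ − e)² = 52440.9916 → L = 229.0000 → L = 229
check at θ₃=301°: x = 247.2839 (printed 247.2839) ✓

r = 49, L = 229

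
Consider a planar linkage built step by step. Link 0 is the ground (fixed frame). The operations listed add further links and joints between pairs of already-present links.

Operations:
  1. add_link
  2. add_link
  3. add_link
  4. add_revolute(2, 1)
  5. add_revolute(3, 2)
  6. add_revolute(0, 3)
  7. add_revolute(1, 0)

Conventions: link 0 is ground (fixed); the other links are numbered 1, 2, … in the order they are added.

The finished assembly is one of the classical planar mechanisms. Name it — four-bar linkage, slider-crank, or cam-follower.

links: 4 (incl. ground); joints: 4 revolute, 0 prismatic, 0 higher (cam) pair, forming one closed loop
4 links in a single 4R loop → four-bar linkage

four-bar linkage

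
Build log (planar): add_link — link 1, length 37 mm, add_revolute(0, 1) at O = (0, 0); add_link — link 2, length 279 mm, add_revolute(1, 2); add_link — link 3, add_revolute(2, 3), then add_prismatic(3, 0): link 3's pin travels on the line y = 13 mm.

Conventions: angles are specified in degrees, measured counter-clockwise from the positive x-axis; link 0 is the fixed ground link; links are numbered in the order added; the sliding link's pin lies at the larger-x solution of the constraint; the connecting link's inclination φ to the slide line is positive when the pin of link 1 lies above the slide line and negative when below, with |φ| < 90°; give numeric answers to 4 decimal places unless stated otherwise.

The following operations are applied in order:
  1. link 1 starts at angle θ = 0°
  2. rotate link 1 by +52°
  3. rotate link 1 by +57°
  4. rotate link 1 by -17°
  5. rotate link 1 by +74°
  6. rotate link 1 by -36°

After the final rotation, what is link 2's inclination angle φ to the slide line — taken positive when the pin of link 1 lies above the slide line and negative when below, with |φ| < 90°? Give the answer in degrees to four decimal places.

geometry: r = 37 mm, L = 279 mm, e = 13 mm; θ starts at 0°
rotate link 1 by +52°: θ ← 0° +52° = 52°
rotate link 1 by +57°: θ ← 52° +57° = 109°
rotate link 1 by -17°: θ ← 109° -17° = 92°
rotate link 1 by +74°: θ ← 92° +74° = 166°
rotate link 1 by -36°: θ ← 166° -36° = 130°
h = r sin θ − e = 28.343644 − 13 = 15.343644
sin φ = h / L = 15.343644 / 279 = 0.05499514
φ = arcsin(0.05499514) = 3.152580°

3.1526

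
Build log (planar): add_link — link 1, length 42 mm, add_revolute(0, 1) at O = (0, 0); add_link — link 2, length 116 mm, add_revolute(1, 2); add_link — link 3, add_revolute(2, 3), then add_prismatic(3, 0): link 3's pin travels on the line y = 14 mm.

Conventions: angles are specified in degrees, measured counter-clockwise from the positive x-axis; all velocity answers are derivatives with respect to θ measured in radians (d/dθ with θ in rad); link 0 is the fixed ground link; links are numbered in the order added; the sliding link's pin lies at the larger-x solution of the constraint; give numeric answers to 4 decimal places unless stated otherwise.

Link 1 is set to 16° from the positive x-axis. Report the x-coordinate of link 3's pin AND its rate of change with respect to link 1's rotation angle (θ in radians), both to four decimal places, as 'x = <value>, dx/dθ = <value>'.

geometry: r = 42 mm, L = 116 mm, e = 14 mm
crank pin P = (r cos θ, r sin θ) = (40.372991, 11.576769)
h = r sin θ − e = 11.576769 − 14 = -2.423231
x = r cos θ + √(L² − h²) = 40.372991 + 115.974687 = 156.347678
dx/dθ = −r sin θ − h·r cos θ/√(L² − h²) (θ in radians; h = -2.423231) = -10.733196

x = 156.3477, dx/dθ = -10.7332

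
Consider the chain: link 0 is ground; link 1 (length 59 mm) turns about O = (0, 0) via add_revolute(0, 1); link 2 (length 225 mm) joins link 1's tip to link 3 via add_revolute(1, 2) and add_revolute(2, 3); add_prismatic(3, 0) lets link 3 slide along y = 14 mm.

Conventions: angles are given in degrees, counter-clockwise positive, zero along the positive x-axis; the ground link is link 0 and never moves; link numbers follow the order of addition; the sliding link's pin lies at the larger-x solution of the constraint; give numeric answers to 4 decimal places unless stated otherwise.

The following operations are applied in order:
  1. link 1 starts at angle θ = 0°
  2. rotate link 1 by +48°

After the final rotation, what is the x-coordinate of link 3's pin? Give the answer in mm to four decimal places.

geometry: r = 59 mm, L = 225 mm, e = 14 mm; θ starts at 0°
rotate link 1 by +48°: θ ← 0° +48° = 48°
crank pin P = (r cos θ, r sin θ) = (39.478706, 43.845545)
h = r sin θ − e = 43.845545 − 14 = 29.845545
x = r cos θ + √(L² − h²) = 39.478706 + 223.011756 = 262.490462

262.4905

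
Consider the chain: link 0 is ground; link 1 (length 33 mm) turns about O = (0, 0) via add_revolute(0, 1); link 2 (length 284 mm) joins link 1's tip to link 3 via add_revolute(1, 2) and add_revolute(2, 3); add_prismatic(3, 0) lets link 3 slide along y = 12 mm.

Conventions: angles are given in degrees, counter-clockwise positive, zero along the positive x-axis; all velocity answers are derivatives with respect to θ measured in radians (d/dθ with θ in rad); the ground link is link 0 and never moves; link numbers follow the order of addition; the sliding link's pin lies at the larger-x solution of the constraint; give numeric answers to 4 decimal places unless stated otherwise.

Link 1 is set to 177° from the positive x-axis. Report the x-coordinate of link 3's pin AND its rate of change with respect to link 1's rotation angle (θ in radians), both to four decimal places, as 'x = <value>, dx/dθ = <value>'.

geometry: r = 33 mm, L = 284 mm, e = 12 mm
crank pin P = (r cos θ, r sin θ) = (-32.954775, 1.727087)
h = r sin θ − e = 1.727087 − 12 = -10.272913
x = r cos θ + √(L² − h²) = -32.954775 + 283.814142 = 250.859367
dx/dθ = −r sin θ − h·r cos θ/√(L² − h²) (θ in radians; h = -10.272913) = -2.919915

x = 250.8594, dx/dθ = -2.9199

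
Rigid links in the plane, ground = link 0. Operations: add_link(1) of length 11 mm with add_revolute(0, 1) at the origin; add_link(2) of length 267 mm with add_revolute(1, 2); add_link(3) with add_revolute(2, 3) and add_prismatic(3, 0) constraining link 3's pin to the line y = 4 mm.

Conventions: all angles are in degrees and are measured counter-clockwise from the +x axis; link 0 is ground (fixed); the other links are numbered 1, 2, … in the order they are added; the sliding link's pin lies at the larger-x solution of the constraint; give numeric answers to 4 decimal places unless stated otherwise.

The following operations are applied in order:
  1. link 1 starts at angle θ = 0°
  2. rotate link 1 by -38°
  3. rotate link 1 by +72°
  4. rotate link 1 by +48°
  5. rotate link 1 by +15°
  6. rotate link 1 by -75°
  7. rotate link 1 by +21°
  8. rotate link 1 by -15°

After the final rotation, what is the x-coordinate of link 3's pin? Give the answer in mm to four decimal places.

geometry: r = 11 mm, L = 267 mm, e = 4 mm; θ starts at 0°
rotate link 1 by -38°: θ ← 0° -38° = -38°
rotate link 1 by +72°: θ ← -38° +72° = 34°
rotate link 1 by +48°: θ ← 34° +48° = 82°
rotate link 1 by +15°: θ ← 82° +15° = 97°
rotate link 1 by -75°: θ ← 97° -75° = 22°
rotate link 1 by +21°: θ ← 22° +21° = 43°
rotate link 1 by -15°: θ ← 43° -15° = 28°
crank pin P = (r cos θ, r sin θ) = (9.712424, 5.164187)
h = r sin θ − e = 5.164187 − 4 = 1.164187
x = r cos θ + √(L² − h²) = 9.712424 + 266.997462 = 276.709885

276.7099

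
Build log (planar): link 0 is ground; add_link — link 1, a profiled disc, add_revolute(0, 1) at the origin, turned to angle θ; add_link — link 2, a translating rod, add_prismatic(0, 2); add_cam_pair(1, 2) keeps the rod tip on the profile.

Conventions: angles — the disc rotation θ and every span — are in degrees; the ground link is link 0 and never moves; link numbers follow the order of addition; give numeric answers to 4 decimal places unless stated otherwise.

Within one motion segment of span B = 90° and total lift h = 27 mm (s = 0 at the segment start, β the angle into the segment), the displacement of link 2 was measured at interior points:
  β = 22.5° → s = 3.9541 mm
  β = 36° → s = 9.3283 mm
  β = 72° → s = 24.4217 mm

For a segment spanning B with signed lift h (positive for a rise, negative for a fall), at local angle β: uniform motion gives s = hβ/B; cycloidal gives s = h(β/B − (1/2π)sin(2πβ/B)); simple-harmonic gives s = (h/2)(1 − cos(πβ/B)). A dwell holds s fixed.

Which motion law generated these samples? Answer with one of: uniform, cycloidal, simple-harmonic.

candidates at β/B = r: uniform s = h·r (linear in β); cycloidal s = h·(r − sin(2πr)/(2π)); simple-harmonic s = (h/2)(1 − cos(πr))
β=22.5°: printed 3.9541 | uniform 6.7500, cycloidal 2.4528, simple-harmonic 3.9541
β=36°: printed 9.3283 | uniform 10.8000, cycloidal 8.2742, simple-harmonic 9.3283
β=72°: printed 24.4217 | uniform 21.6000, cycloidal 25.6869, simple-harmonic 24.4217
only one law matches every sample → simple-harmonic

simple-harmonic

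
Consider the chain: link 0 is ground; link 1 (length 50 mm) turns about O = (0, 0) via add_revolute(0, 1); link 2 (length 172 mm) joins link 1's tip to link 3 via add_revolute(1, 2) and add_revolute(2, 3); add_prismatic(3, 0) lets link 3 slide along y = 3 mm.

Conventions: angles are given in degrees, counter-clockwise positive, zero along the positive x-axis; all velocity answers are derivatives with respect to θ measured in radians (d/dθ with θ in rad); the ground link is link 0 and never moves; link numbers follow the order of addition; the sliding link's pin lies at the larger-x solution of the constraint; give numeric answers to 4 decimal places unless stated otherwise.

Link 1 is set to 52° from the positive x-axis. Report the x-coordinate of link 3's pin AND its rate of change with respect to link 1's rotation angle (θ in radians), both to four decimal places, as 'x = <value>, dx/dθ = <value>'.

geometry: r = 50 mm, L = 172 mm, e = 3 mm
crank pin P = (r cos θ, r sin θ) = (30.783074, 39.400538)
h = r sin θ − e = 39.400538 − 3 = 36.400538
x = r cos θ + √(L² − h²) = 30.783074 + 168.104137 = 198.887211
dx/dθ = −r sin θ − h·r cos θ/√(L² − h²) (θ in radians; h = 36.400538) = -46.066170

x = 198.8872, dx/dθ = -46.0662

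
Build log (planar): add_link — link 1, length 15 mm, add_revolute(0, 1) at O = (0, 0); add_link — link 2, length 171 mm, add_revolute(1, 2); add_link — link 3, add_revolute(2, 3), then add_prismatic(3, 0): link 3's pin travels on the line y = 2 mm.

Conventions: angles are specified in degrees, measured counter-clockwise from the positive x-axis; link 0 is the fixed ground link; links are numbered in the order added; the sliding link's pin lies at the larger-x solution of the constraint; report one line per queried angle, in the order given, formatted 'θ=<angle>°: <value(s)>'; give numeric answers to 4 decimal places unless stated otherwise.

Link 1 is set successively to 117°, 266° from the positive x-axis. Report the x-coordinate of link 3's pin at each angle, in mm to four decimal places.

geometry: r = 15 mm, L = 171 mm, e = 2 mm
θ=117°: crank pin P = (r cos θ, r sin θ) = (-6.809857, 13.365098)
θ=117°: h = r sin θ − e = 13.365098 − 2 = 11.365098
θ=117°: x = r cos θ + √(L² − h²) = -6.809857 + 170.621905 = 163.812048
θ=266°: crank pin P = (r cos θ, r sin θ) = (-1.046347, -14.963461)
θ=266°: h = r sin θ − e = -14.963461 − 2 = -16.963461
θ=266°: x = r cos θ + √(L² − h²) = -1.046347 + 170.156519 = 169.110172

θ=117°: 163.8120
θ=266°: 169.1102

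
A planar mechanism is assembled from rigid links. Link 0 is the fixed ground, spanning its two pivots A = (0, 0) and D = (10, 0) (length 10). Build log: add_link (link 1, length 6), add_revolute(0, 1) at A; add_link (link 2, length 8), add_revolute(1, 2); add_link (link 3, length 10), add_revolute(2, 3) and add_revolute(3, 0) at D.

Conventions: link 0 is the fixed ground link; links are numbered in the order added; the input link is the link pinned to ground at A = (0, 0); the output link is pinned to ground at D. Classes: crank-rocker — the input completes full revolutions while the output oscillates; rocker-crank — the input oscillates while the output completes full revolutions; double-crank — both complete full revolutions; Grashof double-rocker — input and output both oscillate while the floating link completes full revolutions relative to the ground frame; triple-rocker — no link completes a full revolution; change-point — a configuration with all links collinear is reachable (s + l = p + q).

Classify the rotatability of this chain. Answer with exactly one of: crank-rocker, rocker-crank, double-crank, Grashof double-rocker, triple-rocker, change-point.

lengths: ground=10, input=6, coupler=8, output=10
sorted: s=6 (shortest), l=10 (longest), p+q=18
s + l = 16 vs p + q = 18
s + l < p + q (Grashof) with shortest = input link → crank-rocker

crank-rocker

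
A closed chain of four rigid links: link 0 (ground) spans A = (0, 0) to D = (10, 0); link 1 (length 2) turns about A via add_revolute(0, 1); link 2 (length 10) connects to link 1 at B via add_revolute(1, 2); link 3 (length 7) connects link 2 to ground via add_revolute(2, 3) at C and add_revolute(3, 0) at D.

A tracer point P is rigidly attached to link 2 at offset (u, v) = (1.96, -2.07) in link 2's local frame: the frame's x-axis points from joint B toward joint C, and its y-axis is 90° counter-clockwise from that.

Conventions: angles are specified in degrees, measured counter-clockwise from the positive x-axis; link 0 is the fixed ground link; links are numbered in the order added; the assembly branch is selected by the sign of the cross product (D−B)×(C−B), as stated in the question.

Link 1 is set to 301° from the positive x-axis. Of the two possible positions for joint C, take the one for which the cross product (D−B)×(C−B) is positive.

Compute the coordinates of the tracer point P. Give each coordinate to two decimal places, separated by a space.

A=(0,0), D=(10.00,0)
B = A + 2.00·(cos301°, sin301°) = (1.0301, -1.7143)
|BD| = 9.1323
circle(B,10.00) ∩ circle(D,7.00): a=7.3584, h=6.7715
  candidates: C₊=(6.9865,6.3181) cross=61.839; C₋=(9.5289,-6.9841) cross=-61.839
  branch + wants cross > 0 → take C=(6.9865,6.3181) (cross=61.839)
ex = (C−B)/|BC| = (0.5956,0.8032); ey = (-0.8032,0.5956)
P = B + 1.96·ex + -2.07·ey = (3.8603,-1.3730)

3.86 -1.37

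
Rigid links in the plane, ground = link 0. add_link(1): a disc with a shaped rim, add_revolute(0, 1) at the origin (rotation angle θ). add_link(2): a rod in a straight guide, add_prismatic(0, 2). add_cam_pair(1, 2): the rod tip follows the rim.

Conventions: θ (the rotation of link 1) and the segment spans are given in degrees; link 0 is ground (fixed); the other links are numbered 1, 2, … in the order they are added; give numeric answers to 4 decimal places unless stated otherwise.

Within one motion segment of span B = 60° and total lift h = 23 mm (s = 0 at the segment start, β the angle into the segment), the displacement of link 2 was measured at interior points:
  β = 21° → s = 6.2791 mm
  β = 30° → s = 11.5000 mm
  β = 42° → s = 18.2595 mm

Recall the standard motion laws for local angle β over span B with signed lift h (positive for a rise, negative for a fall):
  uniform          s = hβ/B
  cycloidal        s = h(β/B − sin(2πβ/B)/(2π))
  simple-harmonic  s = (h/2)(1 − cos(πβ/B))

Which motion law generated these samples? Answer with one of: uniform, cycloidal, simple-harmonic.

candidates at β/B = r: uniform s = h·r (linear in β); cycloidal s = h·(r − sin(2πr)/(2π)); simple-harmonic s = (h/2)(1 − cos(πr))
β=21°: printed 6.2791 | uniform 8.0500, cycloidal 5.0885, simple-harmonic 6.2791
β=30°: printed 11.5000 | uniform 11.5000, cycloidal 11.5000, simple-harmonic 11.5000
β=42°: printed 18.2595 | uniform 16.1000, cycloidal 19.5814, simple-harmonic 18.2595
only one law matches every sample → simple-harmonic

simple-harmonic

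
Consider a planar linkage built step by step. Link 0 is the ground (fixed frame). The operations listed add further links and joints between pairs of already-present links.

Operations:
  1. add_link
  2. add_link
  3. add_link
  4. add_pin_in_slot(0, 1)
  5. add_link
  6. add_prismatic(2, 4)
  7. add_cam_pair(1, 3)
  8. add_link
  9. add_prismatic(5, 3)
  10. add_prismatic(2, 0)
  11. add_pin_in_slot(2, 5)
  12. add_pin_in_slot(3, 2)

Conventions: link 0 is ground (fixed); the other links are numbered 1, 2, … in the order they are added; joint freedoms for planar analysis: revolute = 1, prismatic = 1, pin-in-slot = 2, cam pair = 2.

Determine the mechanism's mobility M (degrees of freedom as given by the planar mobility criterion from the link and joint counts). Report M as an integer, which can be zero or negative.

(L,J1,J2)=(1,0,0); link0 fixed
link1: (2,0,0)
link2: (3,0,0)
link3: (4,0,0)
PS 0-1 [J2]: (4,0,1)
link4: (5,0,1)
P 2-4 [J1]: (5,1,1)
C 1-3 [J2]: (5,1,2)
link5: (6,1,2)
P 5-3 [J1]: (6,2,2)
P 2-0 [J1]: (6,3,2)
PS 2-5 [J2]: (6,3,3)
PS 3-2 [J2]: (6,3,4)
Grübler: 3·5 − 2·3 − 4 = 5

M = 5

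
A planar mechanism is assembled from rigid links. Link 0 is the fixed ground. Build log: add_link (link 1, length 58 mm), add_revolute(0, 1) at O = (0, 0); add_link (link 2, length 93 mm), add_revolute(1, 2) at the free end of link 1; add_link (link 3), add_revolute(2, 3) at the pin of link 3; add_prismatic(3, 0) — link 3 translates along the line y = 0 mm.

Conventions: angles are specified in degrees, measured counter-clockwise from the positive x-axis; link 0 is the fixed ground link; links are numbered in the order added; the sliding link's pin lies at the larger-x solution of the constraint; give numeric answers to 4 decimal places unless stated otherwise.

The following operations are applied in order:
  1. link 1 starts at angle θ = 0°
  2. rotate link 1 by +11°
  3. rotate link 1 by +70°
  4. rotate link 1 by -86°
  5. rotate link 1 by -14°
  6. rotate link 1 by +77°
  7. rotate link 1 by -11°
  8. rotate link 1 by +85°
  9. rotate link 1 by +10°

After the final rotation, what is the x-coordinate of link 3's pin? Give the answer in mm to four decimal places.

geometry: r = 58 mm, L = 93 mm, e = 0 mm; θ starts at 0°
rotate link 1 by +11°: θ ← 0° +11° = 11°
rotate link 1 by +70°: θ ← 11° +70° = 81°
rotate link 1 by -86°: θ ← 81° -86° = -5°
rotate link 1 by -14°: θ ← -5° -14° = -19°
rotate link 1 by +77°: θ ← -19° +77° = 58°
rotate link 1 by -11°: θ ← 58° -11° = 47°
rotate link 1 by +85°: θ ← 47° +85° = 132°
rotate link 1 by +10°: θ ← 132° +10° = 142°
crank pin P = (r cos θ, r sin θ) = (-45.704624, 35.708366)
h = r sin θ − e = 35.708366 − 0 = 35.708366
x = r cos θ + √(L² − h²) = -45.704624 + 85.871489 = 40.166865

40.1669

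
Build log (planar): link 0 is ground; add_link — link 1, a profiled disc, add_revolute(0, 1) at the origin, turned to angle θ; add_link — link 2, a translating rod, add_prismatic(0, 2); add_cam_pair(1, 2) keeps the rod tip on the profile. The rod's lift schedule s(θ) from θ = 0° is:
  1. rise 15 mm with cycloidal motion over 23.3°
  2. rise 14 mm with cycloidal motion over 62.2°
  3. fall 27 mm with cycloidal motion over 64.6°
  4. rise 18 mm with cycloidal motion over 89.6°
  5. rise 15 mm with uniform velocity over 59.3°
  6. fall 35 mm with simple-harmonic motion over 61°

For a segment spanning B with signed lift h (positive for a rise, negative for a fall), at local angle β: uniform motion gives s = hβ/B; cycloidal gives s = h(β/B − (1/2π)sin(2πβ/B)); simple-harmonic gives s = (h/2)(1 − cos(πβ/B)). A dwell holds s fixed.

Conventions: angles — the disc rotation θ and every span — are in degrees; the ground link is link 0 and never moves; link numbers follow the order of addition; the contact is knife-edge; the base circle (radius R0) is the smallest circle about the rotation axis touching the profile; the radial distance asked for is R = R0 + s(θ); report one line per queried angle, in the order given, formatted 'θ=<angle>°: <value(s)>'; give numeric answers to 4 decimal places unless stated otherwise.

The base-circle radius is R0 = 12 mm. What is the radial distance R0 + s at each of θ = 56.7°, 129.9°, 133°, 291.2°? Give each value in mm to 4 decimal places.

seg 1 [0°–23.3°] cycloidal, h=15: full span → s += 15 → s = 15.0000
seg 2 [23.3°–85.5°] cycloidal, h=14: θ=56.7° here. β=33.4, B=62.2. 14·(0.5370 − sin(2π·0.5370)/(2π)) = 8.0307 → s = 23.0307
seg 2 [23.3°–85.5°] cycloidal, h=14: full span → s += 14 → s = 29.0000
seg 3 [85.5°–150.1°] cycloidal, h=-27: θ=129.9° here. β=44.4, B=64.6. -27·(0.6873 − sin(2π·0.6873)/(2π)) = -22.5254 → s = 6.4746
seg 3 [85.5°–150.1°] cycloidal, h=-27: θ=133° here. β=47.5, B=64.6. -27·(0.7353 − sin(2π·0.7353)/(2π)) = -24.1318 → s = 4.8682
seg 3 [85.5°–150.1°] cycloidal, h=-27: full span → s += -27 → s = 2.0000
seg 4 [150.1°–239.7°] cycloidal, h=18: full span → s += 18 → s = 20.0000
seg 5 [239.7°–299°] uniform, h=15: θ=291.2° here. β=51.5, B=59.3. 15·51.5/59.3 = 13.0270 → s = 33.0270
θ=56.7°: R = R0 + s = 12 + 23.0307 = 35.0307
θ=129.9°: R = R0 + s = 12 + 6.4746 = 18.4746
θ=133°: R = R0 + s = 12 + 4.8682 = 16.8682
θ=291.2°: R = R0 + s = 12 + 33.0270 = 45.0270

θ=56.7°: 35.0307
θ=129.9°: 18.4746
θ=133°: 16.8682
θ=291.2°: 45.0270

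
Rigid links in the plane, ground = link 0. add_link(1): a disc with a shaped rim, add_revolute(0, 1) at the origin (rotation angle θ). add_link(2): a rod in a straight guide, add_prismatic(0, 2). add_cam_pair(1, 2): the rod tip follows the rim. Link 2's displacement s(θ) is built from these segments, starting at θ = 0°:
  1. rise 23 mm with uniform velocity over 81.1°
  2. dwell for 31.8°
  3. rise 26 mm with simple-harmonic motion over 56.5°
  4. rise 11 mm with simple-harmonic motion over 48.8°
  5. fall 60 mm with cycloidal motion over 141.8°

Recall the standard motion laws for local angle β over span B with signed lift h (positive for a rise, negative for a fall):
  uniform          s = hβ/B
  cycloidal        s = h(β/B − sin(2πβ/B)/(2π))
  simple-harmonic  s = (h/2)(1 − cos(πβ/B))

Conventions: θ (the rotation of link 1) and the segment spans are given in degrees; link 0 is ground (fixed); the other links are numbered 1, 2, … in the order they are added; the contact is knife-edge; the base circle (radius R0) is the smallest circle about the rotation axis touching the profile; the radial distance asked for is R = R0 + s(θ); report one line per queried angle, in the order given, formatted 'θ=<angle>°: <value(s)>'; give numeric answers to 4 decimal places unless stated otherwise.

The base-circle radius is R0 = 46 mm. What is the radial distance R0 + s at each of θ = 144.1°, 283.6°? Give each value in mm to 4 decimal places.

segment 1 (0° to 81.1°, uniform, h = 23) is passed completely: s = 0.0000 + (23) = 23.0000
segment 2 (81.1° to 112.9°, dwell): s unchanged at 23.0000
θ = 144.1° falls in segment 3 (112.9° to 169.4°, simple-harmonic, h = 26): β = 144.1 − 112.9 = 31.2°, B = 56.5°; Δs = 26/2·(1 − cos(π·0.5522)) = 15.1228; s = 23.0000 + 15.1228 = 38.1228
segment 3 (112.9° to 169.4°, simple-harmonic, h = 26) is passed completely: s = 23.0000 + (26) = 49.0000
segment 4 (169.4° to 218.2°, simple-harmonic, h = 11) is passed completely: s = 49.0000 + (11) = 60.0000
θ = 283.6° falls in segment 5 (218.2° to 360°, cycloidal, h = -60): β = 283.6 − 218.2 = 65.4°, B = 141.8°; Δs = -60·(0.4612 − sin(2π·0.4612)/(2π)) = -25.3685; s = 60.0000 − 25.3685 = 34.6315
θ=144.1°: R = R0 + s = 46 + 38.1228 = 84.1228
θ=283.6°: R = R0 + s = 46 + 34.6315 = 80.6315

θ=144.1°: 84.1228
θ=283.6°: 80.6315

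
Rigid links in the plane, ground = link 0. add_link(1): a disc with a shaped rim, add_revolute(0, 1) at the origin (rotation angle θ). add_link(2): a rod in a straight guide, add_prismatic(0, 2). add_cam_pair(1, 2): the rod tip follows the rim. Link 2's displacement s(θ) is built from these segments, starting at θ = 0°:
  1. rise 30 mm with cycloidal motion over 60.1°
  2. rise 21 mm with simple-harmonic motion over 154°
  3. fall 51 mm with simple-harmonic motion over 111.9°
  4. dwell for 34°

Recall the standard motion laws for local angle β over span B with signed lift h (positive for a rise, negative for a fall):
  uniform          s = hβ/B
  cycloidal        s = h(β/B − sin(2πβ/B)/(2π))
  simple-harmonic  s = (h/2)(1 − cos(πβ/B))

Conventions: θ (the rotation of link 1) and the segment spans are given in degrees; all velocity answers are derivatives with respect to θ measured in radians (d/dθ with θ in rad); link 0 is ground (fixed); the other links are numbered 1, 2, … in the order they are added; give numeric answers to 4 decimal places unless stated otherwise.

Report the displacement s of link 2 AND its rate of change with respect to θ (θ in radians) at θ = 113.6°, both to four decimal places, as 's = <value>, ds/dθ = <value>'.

segment 1 (0° to 60.1°, cycloidal, h = 30) is passed completely: s = 0.0000 + (30) = 30.0000
θ = 113.6° falls in segment 2 (60.1° to 214.1°, simple-harmonic, h = 21): β = 113.6 − 60.1 = 53.5°, B = 154°; Δs = 21/2·(1 − cos(π·0.3474)) = 5.6569; s = 30.0000 + 5.6569 = 35.6569
velocity in seg [60.1°–214.1°] (simple-harmonic), θ in radians: β = 53.5° = 0.9338 rad, B = 154° = 2.6878 rad; ds/dθ = (πh/(2B)) sin(πβ/B) = (π·21/(2·2.6878)) sin(π·0.3474) = 10.889252 mm/rad

s = 35.6569, ds/dθ = 10.8893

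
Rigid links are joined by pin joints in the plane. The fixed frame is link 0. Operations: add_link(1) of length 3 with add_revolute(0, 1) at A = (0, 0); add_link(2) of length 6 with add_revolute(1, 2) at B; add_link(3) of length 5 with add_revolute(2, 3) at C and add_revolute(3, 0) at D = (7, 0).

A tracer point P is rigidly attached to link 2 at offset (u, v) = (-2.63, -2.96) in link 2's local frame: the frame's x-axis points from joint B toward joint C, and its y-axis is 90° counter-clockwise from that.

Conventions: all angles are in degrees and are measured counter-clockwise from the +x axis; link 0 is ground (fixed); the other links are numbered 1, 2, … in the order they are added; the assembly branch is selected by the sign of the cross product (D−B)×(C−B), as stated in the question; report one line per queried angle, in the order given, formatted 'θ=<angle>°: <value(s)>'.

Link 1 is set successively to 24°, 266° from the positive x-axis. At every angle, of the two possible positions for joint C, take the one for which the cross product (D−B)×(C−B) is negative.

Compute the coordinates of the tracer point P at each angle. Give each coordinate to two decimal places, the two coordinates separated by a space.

A=(0,0), D=(7.00,0)
θ=24°: B = A + 3.00·(cos24°, sin24°) = (2.7406, 1.2202)
θ=24°: |BD| = 4.4307
θ=24°: circle(B,6.00) ∩ circle(D,5.00): a=3.4567, h=4.9042
θ=24°:   candidates: C₊=(7.4143,4.9828) cross=21.729; C₋=(4.7130,-4.4463) cross=-21.729
θ=24°:   branch - wants cross < 0 → take C=(4.7130,-4.4463) (cross=-21.729)
θ=24°: ex = (C−B)/|BC| = (0.3287,-0.9444); ey = (0.9444,0.3287)
θ=24°: P = B + -2.63·ex + -2.96·ey = (-0.9194,2.7310)
θ=266°: B = A + 3.00·(cos266°, sin266°) = (-0.2093, -2.9927)
θ=266°: |BD| = 7.8058
θ=266°: circle(B,6.00) ∩ circle(D,5.00): a=4.6075, h=3.8433
θ=266°:   candidates: C₊=(2.5726,2.3234) cross=30.000; C₋=(5.5196,-4.7758) cross=-30.000
θ=266°:   branch - wants cross < 0 → take C=(5.5196,-4.7758) (cross=-30.000)
θ=266°: ex = (C−B)/|BC| = (0.9548,-0.2972); ey = (0.2972,0.9548)
θ=266°: P = B + -2.63·ex + -2.96·ey = (-3.6001,-5.0373)

θ=24°: -0.92 2.73
θ=266°: -3.60 -5.04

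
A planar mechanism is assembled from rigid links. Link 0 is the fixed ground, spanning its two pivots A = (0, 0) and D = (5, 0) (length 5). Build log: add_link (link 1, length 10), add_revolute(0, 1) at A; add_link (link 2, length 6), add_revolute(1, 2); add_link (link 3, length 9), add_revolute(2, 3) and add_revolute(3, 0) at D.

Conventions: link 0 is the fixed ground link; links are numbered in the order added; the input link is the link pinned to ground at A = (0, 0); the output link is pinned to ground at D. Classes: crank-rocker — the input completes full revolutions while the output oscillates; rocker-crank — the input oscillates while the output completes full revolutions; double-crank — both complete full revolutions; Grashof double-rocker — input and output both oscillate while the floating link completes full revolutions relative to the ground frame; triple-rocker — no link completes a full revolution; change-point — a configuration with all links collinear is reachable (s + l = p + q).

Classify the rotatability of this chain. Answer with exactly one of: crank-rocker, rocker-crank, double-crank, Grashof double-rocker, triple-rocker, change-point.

lengths: ground=5, input=10, coupler=6, output=9
sorted: s=5 (shortest), l=10 (longest), p+q=15
s + l = 15 vs p + q = 15
s + l = p + q → change-point (collinear configuration reachable)

change-point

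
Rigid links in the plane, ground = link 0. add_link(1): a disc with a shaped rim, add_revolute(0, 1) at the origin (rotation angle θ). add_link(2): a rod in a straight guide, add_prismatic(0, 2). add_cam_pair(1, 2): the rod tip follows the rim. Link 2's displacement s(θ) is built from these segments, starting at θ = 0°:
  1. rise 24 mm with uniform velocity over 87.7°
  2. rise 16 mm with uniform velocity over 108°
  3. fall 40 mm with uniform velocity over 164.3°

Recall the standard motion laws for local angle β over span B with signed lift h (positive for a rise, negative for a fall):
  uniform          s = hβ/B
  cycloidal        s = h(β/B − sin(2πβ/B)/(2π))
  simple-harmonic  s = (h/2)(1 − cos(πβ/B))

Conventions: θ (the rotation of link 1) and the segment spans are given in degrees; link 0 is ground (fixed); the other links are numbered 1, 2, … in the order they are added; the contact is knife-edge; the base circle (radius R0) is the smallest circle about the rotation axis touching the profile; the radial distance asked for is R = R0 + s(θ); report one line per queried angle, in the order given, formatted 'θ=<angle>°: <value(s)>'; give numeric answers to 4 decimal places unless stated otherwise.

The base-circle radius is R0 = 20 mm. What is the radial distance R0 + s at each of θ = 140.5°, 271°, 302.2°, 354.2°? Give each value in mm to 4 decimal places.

segment 1 (0° to 87.7°, uniform, h = 24) is passed completely: s = 0.0000 + (24) = 24.0000
θ = 140.5° falls in segment 2 (87.7° to 195.7°, uniform, h = 16): β = 140.5 − 87.7 = 52.8°, B = 108°; Δs = 16·52.8/108 = 7.8222; s = 24.0000 + 7.8222 = 31.8222
segment 2 (87.7° to 195.7°, uniform, h = 16) is passed completely: s = 24.0000 + (16) = 40.0000
θ = 271° falls in segment 3 (195.7° to 360°, uniform, h = -40): β = 271 − 195.7 = 75.3°, B = 164.3°; Δs = -40·75.3/164.3 = -18.3323; s = 40.0000 − 18.3323 = 21.6677
θ = 302.2° falls in segment 3 (195.7° to 360°, uniform, h = -40): β = 302.2 − 195.7 = 106.5°, B = 164.3°; Δs = -40·106.5/164.3 = -25.9282; s = 40.0000 − 25.9282 = 14.0718
θ = 354.2° falls in segment 3 (195.7° to 360°, uniform, h = -40): β = 354.2 − 195.7 = 158.5°, B = 164.3°; Δs = -40·158.5/164.3 = -38.5879; s = 40.0000 − 38.5879 = 1.4121
θ=140.5°: R = R0 + s = 20 + 31.8222 = 51.8222
θ=271°: R = R0 + s = 20 + 21.6677 = 41.6677
θ=302.2°: R = R0 + s = 20 + 14.0718 = 34.0718
θ=354.2°: R = R0 + s = 20 + 1.4121 = 21.4121

θ=140.5°: 51.8222
θ=271°: 41.6677
θ=302.2°: 34.0718
θ=354.2°: 21.4121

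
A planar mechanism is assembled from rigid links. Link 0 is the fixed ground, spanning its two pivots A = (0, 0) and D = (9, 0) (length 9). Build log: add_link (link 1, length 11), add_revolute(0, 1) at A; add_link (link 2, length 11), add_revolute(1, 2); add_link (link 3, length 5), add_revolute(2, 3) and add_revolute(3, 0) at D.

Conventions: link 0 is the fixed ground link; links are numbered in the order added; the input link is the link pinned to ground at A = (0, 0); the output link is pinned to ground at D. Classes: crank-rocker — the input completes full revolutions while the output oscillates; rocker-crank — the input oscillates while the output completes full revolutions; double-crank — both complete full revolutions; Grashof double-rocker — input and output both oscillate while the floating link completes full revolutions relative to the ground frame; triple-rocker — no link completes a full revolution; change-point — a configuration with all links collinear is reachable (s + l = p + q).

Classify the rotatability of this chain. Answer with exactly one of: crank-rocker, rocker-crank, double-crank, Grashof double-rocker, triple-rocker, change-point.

lengths: ground=9, input=11, coupler=11, output=5
sorted: s=5 (shortest), l=11 (longest), p+q=20
s + l = 16 vs p + q = 20
s + l < p + q (Grashof) with shortest = output link → rocker-crank

rocker-crank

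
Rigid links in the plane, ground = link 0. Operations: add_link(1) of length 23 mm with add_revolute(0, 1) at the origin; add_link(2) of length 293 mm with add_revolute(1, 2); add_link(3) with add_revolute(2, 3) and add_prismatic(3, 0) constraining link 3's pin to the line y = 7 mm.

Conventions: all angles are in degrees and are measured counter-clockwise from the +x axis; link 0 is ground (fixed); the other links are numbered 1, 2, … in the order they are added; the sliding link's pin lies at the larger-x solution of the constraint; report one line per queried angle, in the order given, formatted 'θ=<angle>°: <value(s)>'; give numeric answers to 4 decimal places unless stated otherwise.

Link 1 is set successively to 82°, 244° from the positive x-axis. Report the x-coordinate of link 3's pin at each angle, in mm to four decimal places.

geometry: r = 23 mm, L = 293 mm, e = 7 mm
θ=82°: crank pin P = (r cos θ, r sin θ) = (3.200981, 22.776166)
θ=82°: h = r sin θ − e = 22.776166 − 7 = 15.776166
θ=82°: x = r cos θ + √(L² − h²) = 3.200981 + 292.574969 = 295.775951
θ=244°: crank pin P = (r cos θ, r sin θ) = (-10.082536, -20.672263)
θ=244°: h = r sin θ − e = -20.672263 − 7 = -27.672263
θ=244°: x = r cos θ + √(L² − h²) = -10.082536 + 291.690325 = 281.607789

θ=82°: 295.7760
θ=244°: 281.6078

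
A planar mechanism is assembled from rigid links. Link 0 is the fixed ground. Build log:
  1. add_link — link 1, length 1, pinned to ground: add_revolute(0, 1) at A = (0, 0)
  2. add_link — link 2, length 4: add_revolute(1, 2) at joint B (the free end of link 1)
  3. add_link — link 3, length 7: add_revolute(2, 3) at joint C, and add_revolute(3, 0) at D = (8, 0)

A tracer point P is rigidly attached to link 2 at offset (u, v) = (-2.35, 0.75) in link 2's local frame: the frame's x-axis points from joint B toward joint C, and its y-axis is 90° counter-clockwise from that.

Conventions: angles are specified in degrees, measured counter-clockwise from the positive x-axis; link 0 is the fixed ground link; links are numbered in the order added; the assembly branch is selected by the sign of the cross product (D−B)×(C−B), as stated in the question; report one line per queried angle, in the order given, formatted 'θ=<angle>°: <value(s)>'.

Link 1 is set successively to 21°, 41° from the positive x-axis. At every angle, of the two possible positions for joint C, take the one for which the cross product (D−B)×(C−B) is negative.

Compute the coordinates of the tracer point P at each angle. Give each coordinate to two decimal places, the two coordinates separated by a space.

A=(0,0), D=(8.00,0)
θ=21°: B = A + 1.00·(cos21°, sin21°) = (0.9336, 0.3584)
θ=21°: |BD| = 7.0755
θ=21°: circle(B,4.00) ∩ circle(D,7.00): a=1.2058, h=3.8139
θ=21°:   candidates: C₊=(2.3310,4.1063) cross=26.986; C₋=(1.9446,-3.5117) cross=-26.986
θ=21°:   branch - wants cross < 0 → take C=(1.9446,-3.5117) (cross=-26.986)
θ=21°: ex = (C−B)/|BC| = (0.2528,-0.9675); ey = (0.9675,0.2528)
θ=21°: P = B + -2.35·ex + 0.75·ey = (1.0652,2.8216)
θ=41°: B = A + 1.00·(cos41°, sin41°) = (0.7547, 0.6561)
θ=41°: |BD| = 7.2749
θ=41°: circle(B,4.00) ∩ circle(D,7.00): a=1.3694, h=3.7583
θ=41°:   candidates: C₊=(2.4575,4.2755) cross=27.341; C₋=(1.7796,-3.2104) cross=-27.341
θ=41°:   branch - wants cross < 0 → take C=(1.7796,-3.2104) (cross=-27.341)
θ=41°: ex = (C−B)/|BC| = (0.2562,-0.9666); ey = (0.9666,0.2562)
θ=41°: P = B + -2.35·ex + 0.75·ey = (0.8775,3.1198)

θ=21°: 1.07 2.82
θ=41°: 0.88 3.12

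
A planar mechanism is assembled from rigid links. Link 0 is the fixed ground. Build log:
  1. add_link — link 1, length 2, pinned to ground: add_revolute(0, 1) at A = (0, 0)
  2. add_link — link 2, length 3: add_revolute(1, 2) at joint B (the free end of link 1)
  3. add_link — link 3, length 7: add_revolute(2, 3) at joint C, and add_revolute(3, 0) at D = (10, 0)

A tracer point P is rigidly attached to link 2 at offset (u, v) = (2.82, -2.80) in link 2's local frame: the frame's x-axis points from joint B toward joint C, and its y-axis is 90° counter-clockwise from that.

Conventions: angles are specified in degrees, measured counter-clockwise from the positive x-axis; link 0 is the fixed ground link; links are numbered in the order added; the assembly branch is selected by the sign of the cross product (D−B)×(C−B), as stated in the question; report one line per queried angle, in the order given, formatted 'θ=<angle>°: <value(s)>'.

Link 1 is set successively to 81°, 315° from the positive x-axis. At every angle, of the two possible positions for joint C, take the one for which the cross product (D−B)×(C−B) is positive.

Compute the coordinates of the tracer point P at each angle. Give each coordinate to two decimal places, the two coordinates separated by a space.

A=(0,0), D=(10.00,0)
θ=81°: B = A + 2.00·(cos81°, sin81°) = (0.3129, 1.9754)
θ=81°: |BD| = 9.8865
θ=81°: circle(B,3.00) ∩ circle(D,7.00): a=2.9203, h=0.6870
θ=81°:   candidates: C₊=(3.3115,2.0650) cross=6.792; C₋=(3.0370,0.7187) cross=-6.792
θ=81°:   branch + wants cross > 0 → take C=(3.3115,2.0650) (cross=6.792)
θ=81°: ex = (C−B)/|BC| = (0.9996,0.0299); ey = (-0.0299,0.9996)
θ=81°: P = B + 2.82·ex + -2.80·ey = (3.2153,-0.7391)
θ=315°: B = A + 2.00·(cos315°, sin315°) = (1.4142, -1.4142)
θ=315°: |BD| = 8.7015
θ=315°: circle(B,3.00) ∩ circle(D,7.00): a=2.0523, h=2.1882
θ=315°:   candidates: C₊=(3.0836,1.0784) cross=19.040; C₋=(3.7948,-3.2398) cross=-19.040
θ=315°:   branch + wants cross > 0 → take C=(3.0836,1.0784) (cross=19.040)
θ=315°: ex = (C−B)/|BC| = (0.5565,0.8309); ey = (-0.8309,0.5565)
θ=315°: P = B + 2.82·ex + -2.80·ey = (5.3099,-0.6292)

θ=81°: 3.22 -0.74
θ=315°: 5.31 -0.63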